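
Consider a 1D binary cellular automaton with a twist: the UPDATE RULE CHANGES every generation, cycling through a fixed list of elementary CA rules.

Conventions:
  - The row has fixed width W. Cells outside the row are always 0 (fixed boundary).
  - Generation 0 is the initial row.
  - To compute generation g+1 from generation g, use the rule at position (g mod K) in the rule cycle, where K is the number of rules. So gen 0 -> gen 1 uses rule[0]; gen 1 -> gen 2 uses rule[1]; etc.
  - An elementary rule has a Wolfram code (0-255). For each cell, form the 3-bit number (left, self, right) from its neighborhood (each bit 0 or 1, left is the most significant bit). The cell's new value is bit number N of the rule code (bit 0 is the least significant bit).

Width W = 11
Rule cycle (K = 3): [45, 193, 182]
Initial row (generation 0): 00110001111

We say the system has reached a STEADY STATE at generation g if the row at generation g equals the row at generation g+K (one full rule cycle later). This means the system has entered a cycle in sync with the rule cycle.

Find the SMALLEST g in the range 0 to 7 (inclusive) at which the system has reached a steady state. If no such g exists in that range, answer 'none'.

Answer: none

Derivation:
Gen 0: 00110001111
Gen 1 (rule 45): 10100101000
Gen 2 (rule 193): 00000000011
Gen 3 (rule 182): 00000000100
Gen 4 (rule 45): 11111110101
Gen 5 (rule 193): 01111110000
Gen 6 (rule 182): 10111101000
Gen 7 (rule 45): 11100011011
Gen 8 (rule 193): 01101001001
Gen 9 (rule 182): 10011111111
Gen 10 (rule 45): 10010000000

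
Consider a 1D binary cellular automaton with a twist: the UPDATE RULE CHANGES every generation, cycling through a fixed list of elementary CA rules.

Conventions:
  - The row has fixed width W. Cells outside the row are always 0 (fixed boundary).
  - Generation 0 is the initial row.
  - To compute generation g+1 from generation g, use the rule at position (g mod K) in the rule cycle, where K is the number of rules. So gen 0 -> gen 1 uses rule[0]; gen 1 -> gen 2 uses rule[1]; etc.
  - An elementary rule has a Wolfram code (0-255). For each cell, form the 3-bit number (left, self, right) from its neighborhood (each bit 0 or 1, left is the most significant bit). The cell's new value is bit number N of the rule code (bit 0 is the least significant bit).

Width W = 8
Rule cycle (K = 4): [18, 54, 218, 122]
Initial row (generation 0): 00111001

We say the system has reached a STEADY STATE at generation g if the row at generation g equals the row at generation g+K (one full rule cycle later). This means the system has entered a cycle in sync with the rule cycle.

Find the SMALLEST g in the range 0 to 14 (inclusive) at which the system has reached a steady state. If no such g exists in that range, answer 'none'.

Gen 0: 00111001
Gen 1 (rule 18): 01000110
Gen 2 (rule 54): 11101001
Gen 3 (rule 218): 11100110
Gen 4 (rule 122): 10111111
Gen 5 (rule 18): 00000000
Gen 6 (rule 54): 00000000
Gen 7 (rule 218): 00000000
Gen 8 (rule 122): 00000000
Gen 9 (rule 18): 00000000
Gen 10 (rule 54): 00000000
Gen 11 (rule 218): 00000000
Gen 12 (rule 122): 00000000
Gen 13 (rule 18): 00000000
Gen 14 (rule 54): 00000000
Gen 15 (rule 218): 00000000
Gen 16 (rule 122): 00000000
Gen 17 (rule 18): 00000000
Gen 18 (rule 54): 00000000

Answer: 5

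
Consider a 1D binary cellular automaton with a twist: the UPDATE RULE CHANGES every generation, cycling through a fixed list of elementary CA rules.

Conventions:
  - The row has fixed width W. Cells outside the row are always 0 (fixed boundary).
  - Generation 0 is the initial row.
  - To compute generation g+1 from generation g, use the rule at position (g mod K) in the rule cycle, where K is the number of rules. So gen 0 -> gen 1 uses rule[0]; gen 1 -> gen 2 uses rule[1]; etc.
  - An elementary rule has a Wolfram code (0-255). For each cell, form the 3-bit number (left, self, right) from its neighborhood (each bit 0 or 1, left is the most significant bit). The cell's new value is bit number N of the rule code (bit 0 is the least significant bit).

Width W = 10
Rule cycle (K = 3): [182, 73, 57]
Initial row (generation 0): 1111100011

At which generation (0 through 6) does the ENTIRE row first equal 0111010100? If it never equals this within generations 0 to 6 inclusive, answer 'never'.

Answer: 1

Derivation:
Gen 0: 1111100011
Gen 1 (rule 182): 0111010100
Gen 2 (rule 73): 0101000001
Gen 3 (rule 57): 0010111100
Gen 4 (rule 182): 0111011010
Gen 5 (rule 73): 0101011000
Gen 6 (rule 57): 0010110111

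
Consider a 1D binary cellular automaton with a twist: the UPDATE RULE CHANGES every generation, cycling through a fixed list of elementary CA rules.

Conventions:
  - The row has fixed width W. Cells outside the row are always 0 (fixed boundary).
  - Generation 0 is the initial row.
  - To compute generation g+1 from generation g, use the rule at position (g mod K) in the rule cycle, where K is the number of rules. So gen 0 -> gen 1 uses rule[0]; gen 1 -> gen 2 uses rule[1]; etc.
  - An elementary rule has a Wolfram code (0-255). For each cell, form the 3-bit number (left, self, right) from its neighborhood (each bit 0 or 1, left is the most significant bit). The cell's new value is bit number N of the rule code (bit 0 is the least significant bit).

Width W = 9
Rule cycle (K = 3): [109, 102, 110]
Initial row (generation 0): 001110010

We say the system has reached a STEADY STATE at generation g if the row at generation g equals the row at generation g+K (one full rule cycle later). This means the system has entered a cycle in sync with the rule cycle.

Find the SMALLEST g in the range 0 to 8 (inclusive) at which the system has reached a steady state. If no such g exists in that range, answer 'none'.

Answer: 1

Derivation:
Gen 0: 001110010
Gen 1 (rule 109): 101010010
Gen 2 (rule 102): 111110110
Gen 3 (rule 110): 100011110
Gen 4 (rule 109): 101010010
Gen 5 (rule 102): 111110110
Gen 6 (rule 110): 100011110
Gen 7 (rule 109): 101010010
Gen 8 (rule 102): 111110110
Gen 9 (rule 110): 100011110
Gen 10 (rule 109): 101010010
Gen 11 (rule 102): 111110110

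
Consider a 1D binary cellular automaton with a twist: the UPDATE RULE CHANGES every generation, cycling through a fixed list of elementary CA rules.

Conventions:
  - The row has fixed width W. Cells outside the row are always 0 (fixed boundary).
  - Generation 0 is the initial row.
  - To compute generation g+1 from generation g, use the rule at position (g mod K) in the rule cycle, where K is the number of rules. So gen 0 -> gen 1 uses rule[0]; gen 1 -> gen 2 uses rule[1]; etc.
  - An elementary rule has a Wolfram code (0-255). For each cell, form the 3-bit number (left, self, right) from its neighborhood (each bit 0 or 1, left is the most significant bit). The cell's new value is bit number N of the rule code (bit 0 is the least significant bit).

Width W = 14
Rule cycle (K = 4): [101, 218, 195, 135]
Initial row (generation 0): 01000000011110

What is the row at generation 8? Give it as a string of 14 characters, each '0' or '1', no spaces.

Gen 0: 01000000011110
Gen 1 (rule 101): 01011111000010
Gen 2 (rule 218): 10011111100101
Gen 3 (rule 195): 00101111101000
Gen 4 (rule 135): 11100111001011
Gen 5 (rule 101): 00100001001101
Gen 6 (rule 218): 01010010111100
Gen 7 (rule 195): 10000100011101
Gen 8 (rule 135): 10111101101001

Answer: 10111101101001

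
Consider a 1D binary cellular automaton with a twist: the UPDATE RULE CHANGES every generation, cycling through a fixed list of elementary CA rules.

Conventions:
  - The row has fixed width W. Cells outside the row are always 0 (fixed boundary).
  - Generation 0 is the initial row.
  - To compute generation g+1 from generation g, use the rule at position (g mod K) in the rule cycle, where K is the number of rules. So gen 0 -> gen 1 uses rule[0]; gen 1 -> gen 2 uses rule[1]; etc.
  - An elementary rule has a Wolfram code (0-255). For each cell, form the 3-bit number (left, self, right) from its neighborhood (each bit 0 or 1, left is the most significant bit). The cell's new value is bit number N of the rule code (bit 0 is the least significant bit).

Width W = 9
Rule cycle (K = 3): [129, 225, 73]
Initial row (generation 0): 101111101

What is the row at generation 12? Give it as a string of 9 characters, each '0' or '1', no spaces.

Gen 0: 101111101
Gen 1 (rule 129): 000111000
Gen 2 (rule 225): 110011011
Gen 3 (rule 73): 110011011
Gen 4 (rule 129): 000000000
Gen 5 (rule 225): 111111111
Gen 6 (rule 73): 100000001
Gen 7 (rule 129): 001111100
Gen 8 (rule 225): 100111101
Gen 9 (rule 73): 000100100
Gen 10 (rule 129): 110000001
Gen 11 (rule 225): 010111100
Gen 12 (rule 73): 000100101

Answer: 000100101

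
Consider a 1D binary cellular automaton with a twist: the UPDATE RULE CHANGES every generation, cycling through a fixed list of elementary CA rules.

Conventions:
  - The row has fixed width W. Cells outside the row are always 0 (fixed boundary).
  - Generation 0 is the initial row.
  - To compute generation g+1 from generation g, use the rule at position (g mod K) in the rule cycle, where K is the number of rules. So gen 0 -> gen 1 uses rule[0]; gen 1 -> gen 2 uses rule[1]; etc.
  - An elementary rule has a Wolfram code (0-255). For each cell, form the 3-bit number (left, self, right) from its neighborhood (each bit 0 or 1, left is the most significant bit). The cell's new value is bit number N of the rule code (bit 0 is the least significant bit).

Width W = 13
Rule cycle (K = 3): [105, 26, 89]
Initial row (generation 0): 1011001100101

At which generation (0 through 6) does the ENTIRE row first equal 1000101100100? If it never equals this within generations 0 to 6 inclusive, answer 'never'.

Answer: never

Derivation:
Gen 0: 1011001100101
Gen 1 (rule 105): 0111001100010
Gen 2 (rule 26): 1100111010101
Gen 3 (rule 89): 1110101000000
Gen 4 (rule 105): 1011010011111
Gen 5 (rule 26): 0010001110000
Gen 6 (rule 89): 1001101011111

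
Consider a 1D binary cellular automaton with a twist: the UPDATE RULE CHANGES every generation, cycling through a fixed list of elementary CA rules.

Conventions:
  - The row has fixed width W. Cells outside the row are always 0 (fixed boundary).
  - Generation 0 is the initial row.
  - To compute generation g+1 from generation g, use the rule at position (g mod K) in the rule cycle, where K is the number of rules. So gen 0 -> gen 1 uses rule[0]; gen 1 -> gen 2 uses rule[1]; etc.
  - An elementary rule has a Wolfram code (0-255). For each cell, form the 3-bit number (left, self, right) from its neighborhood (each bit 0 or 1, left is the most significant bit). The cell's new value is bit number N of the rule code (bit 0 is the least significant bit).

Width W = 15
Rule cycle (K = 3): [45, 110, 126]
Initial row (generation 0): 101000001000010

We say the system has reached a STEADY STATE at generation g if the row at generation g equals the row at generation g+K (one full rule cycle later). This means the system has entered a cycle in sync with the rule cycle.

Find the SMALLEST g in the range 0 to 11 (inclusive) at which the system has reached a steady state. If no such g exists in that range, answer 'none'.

Gen 0: 101000001000010
Gen 1 (rule 45): 111011101011010
Gen 2 (rule 110): 101110111111110
Gen 3 (rule 126): 111011100000011
Gen 4 (rule 45): 100110001111010
Gen 5 (rule 110): 101110011001110
Gen 6 (rule 126): 111011111111011
Gen 7 (rule 45): 100110000000110
Gen 8 (rule 110): 101110000001110
Gen 9 (rule 126): 111011000011011
Gen 10 (rule 45): 100110011010110
Gen 11 (rule 110): 101110111111110
Gen 12 (rule 126): 111011100000011
Gen 13 (rule 45): 100110001111010
Gen 14 (rule 110): 101110011001110

Answer: none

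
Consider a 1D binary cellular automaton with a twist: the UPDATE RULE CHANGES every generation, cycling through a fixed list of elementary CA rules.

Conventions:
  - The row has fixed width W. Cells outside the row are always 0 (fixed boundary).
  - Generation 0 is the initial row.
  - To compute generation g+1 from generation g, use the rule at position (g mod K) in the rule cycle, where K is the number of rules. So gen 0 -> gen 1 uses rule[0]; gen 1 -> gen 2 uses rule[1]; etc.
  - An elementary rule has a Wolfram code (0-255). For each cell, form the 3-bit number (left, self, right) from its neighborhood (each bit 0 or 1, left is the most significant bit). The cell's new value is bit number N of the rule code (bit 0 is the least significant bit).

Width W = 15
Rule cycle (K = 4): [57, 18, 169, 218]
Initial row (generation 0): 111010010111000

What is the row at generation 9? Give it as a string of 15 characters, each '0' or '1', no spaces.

Answer: 010001010000101

Derivation:
Gen 0: 111010010111000
Gen 1 (rule 57): 100101001100111
Gen 2 (rule 18): 011000110011000
Gen 3 (rule 169): 010010100010011
Gen 4 (rule 218): 101100010101111
Gen 5 (rule 57): 011011001011000
Gen 6 (rule 18): 100000110000100
Gen 7 (rule 169): 001110100110001
Gen 8 (rule 218): 011110011111010
Gen 9 (rule 57): 010001010000101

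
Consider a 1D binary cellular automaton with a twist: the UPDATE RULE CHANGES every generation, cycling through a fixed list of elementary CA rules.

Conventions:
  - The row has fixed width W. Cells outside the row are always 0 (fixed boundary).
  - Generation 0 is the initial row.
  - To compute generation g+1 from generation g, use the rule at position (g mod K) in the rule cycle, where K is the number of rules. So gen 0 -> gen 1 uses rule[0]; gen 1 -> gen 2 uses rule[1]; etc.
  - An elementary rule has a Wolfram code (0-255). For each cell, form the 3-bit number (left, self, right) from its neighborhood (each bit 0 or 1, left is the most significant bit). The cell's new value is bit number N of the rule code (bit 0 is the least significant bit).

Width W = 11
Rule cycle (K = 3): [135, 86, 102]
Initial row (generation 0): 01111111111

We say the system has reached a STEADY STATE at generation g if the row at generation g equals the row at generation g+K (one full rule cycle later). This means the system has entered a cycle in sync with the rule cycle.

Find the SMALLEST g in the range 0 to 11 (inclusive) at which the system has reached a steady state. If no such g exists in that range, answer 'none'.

Gen 0: 01111111111
Gen 1 (rule 135): 10111111110
Gen 2 (rule 86): 10000000011
Gen 3 (rule 102): 10000000101
Gen 4 (rule 135): 10111111101
Gen 5 (rule 86): 10000000101
Gen 6 (rule 102): 10000001111
Gen 7 (rule 135): 10111110110
Gen 8 (rule 86): 10000010011
Gen 9 (rule 102): 10000110101
Gen 10 (rule 135): 10111000101
Gen 11 (rule 86): 10001101101
Gen 12 (rule 102): 10010110111
Gen 13 (rule 135): 10110000010
Gen 14 (rule 86): 10011000111

Answer: none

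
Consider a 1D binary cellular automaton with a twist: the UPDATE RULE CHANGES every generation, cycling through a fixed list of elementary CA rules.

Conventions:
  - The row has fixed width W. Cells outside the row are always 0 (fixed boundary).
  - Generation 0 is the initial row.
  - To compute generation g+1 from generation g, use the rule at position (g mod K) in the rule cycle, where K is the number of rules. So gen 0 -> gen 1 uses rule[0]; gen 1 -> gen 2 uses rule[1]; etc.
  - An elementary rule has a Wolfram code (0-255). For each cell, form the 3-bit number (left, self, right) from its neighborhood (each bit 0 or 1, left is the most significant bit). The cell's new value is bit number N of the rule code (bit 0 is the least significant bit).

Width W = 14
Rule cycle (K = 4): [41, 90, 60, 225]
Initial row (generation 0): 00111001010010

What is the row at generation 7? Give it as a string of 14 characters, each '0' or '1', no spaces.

Gen 0: 00111001010010
Gen 1 (rule 41): 10100000100000
Gen 2 (rule 90): 00010001010000
Gen 3 (rule 60): 00011001111000
Gen 4 (rule 225): 11001000111011
Gen 5 (rule 41): 10000010100110
Gen 6 (rule 90): 01000100011111
Gen 7 (rule 60): 01100110010000

Answer: 01100110010000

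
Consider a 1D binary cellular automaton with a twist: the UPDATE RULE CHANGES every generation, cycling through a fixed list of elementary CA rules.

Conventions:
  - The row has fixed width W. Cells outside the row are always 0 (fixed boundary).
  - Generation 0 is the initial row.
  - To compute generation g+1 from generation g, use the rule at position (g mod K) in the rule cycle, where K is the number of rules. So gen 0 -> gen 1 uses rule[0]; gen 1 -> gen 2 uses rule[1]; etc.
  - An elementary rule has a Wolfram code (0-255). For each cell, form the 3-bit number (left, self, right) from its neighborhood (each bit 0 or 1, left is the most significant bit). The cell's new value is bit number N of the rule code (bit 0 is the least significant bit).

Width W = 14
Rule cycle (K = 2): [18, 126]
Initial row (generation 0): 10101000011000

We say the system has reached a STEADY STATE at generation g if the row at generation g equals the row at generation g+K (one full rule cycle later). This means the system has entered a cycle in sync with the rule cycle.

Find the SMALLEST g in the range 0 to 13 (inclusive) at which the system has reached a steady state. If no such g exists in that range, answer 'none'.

Answer: none

Derivation:
Gen 0: 10101000011000
Gen 1 (rule 18): 00000100100100
Gen 2 (rule 126): 00001111111110
Gen 3 (rule 18): 00010000000001
Gen 4 (rule 126): 00111000000011
Gen 5 (rule 18): 01000100000100
Gen 6 (rule 126): 11101110001110
Gen 7 (rule 18): 00000001010001
Gen 8 (rule 126): 00000011111011
Gen 9 (rule 18): 00000100000000
Gen 10 (rule 126): 00001110000000
Gen 11 (rule 18): 00010001000000
Gen 12 (rule 126): 00111011100000
Gen 13 (rule 18): 01000000010000
Gen 14 (rule 126): 11100000111000
Gen 15 (rule 18): 00010001000100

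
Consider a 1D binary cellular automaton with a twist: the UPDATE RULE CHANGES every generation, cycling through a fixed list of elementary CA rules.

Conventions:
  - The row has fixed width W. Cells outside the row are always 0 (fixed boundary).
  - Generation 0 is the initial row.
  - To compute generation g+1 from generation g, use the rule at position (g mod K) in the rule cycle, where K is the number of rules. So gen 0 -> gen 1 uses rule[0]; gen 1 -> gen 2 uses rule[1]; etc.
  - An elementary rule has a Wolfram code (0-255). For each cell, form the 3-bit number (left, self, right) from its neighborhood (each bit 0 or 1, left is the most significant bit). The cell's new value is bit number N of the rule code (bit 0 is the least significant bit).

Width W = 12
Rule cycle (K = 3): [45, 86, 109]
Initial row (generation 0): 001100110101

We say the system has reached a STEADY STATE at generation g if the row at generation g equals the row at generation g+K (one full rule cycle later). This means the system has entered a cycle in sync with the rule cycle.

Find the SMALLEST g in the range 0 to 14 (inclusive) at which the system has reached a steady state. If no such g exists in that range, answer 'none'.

Gen 0: 001100110101
Gen 1 (rule 45): 101000101111
Gen 2 (rule 86): 101101100001
Gen 3 (rule 109): 111111101101
Gen 4 (rule 45): 100000011011
Gen 5 (rule 86): 110000101001
Gen 6 (rule 109): 110110111001
Gen 7 (rule 45): 101101100001
Gen 8 (rule 86): 100100110011
Gen 9 (rule 109): 100100110011
Gen 10 (rule 45): 100100100010
Gen 11 (rule 86): 111111110111
Gen 12 (rule 109): 100000011101
Gen 13 (rule 45): 101111010011
Gen 14 (rule 86): 100001011101
Gen 15 (rule 109): 101101110111
Gen 16 (rule 45): 111011001100
Gen 17 (rule 86): 001001110110

Answer: none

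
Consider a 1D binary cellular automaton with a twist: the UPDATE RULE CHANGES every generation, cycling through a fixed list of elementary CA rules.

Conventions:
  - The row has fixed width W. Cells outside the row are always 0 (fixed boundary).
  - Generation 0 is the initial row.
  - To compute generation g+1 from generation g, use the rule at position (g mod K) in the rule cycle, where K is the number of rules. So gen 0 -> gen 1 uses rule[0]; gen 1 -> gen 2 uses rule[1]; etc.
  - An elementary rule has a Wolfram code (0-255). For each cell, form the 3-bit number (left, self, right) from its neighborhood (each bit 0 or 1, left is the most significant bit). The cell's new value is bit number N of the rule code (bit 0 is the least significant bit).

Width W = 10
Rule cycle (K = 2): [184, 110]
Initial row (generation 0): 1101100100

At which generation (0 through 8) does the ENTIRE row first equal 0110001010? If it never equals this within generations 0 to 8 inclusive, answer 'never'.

Answer: never

Derivation:
Gen 0: 1101100100
Gen 1 (rule 184): 1011010010
Gen 2 (rule 110): 1111110110
Gen 3 (rule 184): 1111101101
Gen 4 (rule 110): 1000111111
Gen 5 (rule 184): 0100111110
Gen 6 (rule 110): 1101100010
Gen 7 (rule 184): 1011010001
Gen 8 (rule 110): 1111110011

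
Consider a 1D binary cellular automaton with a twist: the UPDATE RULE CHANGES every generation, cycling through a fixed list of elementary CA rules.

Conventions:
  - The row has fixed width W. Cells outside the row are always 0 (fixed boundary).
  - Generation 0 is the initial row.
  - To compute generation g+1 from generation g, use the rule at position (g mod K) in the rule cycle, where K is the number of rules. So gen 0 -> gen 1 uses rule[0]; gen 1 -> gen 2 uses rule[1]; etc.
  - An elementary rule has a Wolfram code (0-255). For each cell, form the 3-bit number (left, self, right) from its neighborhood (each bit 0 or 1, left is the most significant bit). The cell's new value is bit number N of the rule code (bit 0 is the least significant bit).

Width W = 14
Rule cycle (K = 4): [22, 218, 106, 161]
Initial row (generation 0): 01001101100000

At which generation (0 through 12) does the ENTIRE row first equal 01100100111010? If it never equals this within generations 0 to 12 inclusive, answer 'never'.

Gen 0: 01001101100000
Gen 1 (rule 22): 11110000010000
Gen 2 (rule 218): 11111000101000
Gen 3 (rule 106): 10001001010000
Gen 4 (rule 161): 00100000100111
Gen 5 (rule 22): 01110001111000
Gen 6 (rule 218): 11111011111100
Gen 7 (rule 106): 10001110000100
Gen 8 (rule 161): 00100100110001
Gen 9 (rule 22): 01111111001011
Gen 10 (rule 218): 11111111110011
Gen 11 (rule 106): 10000000010111
Gen 12 (rule 161): 00111111001010

Answer: never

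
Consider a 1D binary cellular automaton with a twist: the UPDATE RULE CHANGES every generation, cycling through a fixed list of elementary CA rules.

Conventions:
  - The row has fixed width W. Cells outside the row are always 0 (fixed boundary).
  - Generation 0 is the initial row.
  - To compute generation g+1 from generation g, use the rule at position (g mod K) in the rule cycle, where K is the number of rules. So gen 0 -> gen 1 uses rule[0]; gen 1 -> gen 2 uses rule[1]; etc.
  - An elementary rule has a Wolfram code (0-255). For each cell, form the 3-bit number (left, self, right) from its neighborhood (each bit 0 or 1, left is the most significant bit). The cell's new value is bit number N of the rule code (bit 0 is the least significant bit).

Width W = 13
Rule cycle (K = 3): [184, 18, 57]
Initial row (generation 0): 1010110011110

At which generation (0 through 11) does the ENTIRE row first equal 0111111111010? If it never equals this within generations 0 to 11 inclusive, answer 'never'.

Answer: 7

Derivation:
Gen 0: 1010110011110
Gen 1 (rule 184): 0101101011101
Gen 2 (rule 18): 1000000000000
Gen 3 (rule 57): 0111111111111
Gen 4 (rule 184): 0111111111110
Gen 5 (rule 18): 1000000000001
Gen 6 (rule 57): 0111111111100
Gen 7 (rule 184): 0111111111010
Gen 8 (rule 18): 1000000000001
Gen 9 (rule 57): 0111111111100
Gen 10 (rule 184): 0111111111010
Gen 11 (rule 18): 1000000000001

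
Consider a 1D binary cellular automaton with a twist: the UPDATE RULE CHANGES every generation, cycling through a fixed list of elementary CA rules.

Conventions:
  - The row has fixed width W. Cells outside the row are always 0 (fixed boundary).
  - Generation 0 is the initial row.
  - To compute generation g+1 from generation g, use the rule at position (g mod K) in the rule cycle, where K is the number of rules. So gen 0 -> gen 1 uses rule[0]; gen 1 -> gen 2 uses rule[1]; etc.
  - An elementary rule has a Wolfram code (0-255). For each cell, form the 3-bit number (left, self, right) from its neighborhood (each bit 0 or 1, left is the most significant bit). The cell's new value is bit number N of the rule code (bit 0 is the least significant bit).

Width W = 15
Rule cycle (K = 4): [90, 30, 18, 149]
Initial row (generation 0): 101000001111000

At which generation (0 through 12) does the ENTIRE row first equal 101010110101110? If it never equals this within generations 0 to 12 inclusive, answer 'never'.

Gen 0: 101000001111000
Gen 1 (rule 90): 000100011001100
Gen 2 (rule 30): 001110110111010
Gen 3 (rule 18): 010000000000001
Gen 4 (rule 149): 011111111111101
Gen 5 (rule 90): 110000000000100
Gen 6 (rule 30): 101000000001110
Gen 7 (rule 18): 000100000010001
Gen 8 (rule 149): 110111111011101
Gen 9 (rule 90): 110100001010100
Gen 10 (rule 30): 100110011010110
Gen 11 (rule 18): 011001100000001
Gen 12 (rule 149): 000100011111101

Answer: never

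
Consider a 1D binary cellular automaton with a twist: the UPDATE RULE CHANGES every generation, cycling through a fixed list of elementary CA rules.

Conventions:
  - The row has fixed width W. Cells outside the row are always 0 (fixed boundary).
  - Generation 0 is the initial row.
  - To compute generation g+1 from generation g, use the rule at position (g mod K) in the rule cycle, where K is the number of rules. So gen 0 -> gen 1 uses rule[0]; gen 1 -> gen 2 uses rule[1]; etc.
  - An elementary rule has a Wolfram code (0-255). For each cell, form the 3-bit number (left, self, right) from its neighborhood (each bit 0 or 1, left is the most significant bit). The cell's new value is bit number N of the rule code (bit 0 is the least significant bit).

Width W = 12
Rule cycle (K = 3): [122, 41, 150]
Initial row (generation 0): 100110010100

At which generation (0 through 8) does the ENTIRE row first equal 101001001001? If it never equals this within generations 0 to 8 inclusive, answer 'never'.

Answer: never

Derivation:
Gen 0: 100110010100
Gen 1 (rule 122): 011111101010
Gen 2 (rule 41): 010000010100
Gen 3 (rule 150): 111000110110
Gen 4 (rule 122): 101101111111
Gen 5 (rule 41): 011011000000
Gen 6 (rule 150): 100000100000
Gen 7 (rule 122): 010001010000
Gen 8 (rule 41): 000100100111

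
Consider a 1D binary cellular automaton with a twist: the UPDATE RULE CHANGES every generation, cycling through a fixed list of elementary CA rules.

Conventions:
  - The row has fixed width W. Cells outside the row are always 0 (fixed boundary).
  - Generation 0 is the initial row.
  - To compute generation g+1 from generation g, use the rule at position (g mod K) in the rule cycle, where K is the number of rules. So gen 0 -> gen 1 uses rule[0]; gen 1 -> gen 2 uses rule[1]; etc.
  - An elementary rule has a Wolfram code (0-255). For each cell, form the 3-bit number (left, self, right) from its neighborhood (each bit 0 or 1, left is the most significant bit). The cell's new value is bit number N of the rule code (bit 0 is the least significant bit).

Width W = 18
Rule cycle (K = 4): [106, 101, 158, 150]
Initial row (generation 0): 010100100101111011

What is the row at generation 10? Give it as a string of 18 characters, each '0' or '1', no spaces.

Answer: 100001111011001001

Derivation:
Gen 0: 010100100101111011
Gen 1 (rule 106): 101001001011001111
Gen 2 (rule 101): 111001001101000001
Gen 3 (rule 158): 110111111001100011
Gen 4 (rule 150): 000011110110010100
Gen 5 (rule 106): 000110011110101000
Gen 6 (rule 101): 110010000011111011
Gen 7 (rule 158): 101111000111110010
Gen 8 (rule 150): 100110101011101111
Gen 9 (rule 106): 001111010110111001
Gen 10 (rule 101): 100001111011001001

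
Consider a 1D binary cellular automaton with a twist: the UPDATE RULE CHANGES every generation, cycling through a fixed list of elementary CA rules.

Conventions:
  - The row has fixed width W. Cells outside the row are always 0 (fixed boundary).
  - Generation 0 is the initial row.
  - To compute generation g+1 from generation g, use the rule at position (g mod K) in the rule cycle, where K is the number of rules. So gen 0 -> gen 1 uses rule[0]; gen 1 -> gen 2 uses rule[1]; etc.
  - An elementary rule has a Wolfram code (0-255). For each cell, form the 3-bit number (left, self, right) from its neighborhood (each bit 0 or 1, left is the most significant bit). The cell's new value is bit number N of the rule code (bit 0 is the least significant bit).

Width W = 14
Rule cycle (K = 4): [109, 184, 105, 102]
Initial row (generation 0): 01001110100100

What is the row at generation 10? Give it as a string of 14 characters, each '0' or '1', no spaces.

Answer: 00111101011101

Derivation:
Gen 0: 01001110100100
Gen 1 (rule 109): 01001011100101
Gen 2 (rule 184): 00100111010010
Gen 3 (rule 105): 10000101100000
Gen 4 (rule 102): 10001110100000
Gen 5 (rule 109): 10101011101111
Gen 6 (rule 184): 01010111011110
Gen 7 (rule 105): 00101101110010
Gen 8 (rule 102): 01110110010110
Gen 9 (rule 109): 01011110011110
Gen 10 (rule 184): 00111101011101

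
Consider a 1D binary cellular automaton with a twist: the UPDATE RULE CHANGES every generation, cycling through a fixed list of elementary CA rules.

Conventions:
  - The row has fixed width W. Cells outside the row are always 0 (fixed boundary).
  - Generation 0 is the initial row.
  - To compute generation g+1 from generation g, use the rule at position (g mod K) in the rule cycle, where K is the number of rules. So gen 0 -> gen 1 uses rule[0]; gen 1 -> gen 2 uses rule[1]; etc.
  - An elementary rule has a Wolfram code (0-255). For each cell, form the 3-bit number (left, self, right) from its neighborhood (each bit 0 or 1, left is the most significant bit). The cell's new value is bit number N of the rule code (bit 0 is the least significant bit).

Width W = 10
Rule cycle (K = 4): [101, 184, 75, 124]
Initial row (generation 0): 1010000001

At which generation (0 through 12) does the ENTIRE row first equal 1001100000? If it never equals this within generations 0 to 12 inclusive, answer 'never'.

Gen 0: 1010000001
Gen 1 (rule 101): 1110111101
Gen 2 (rule 184): 1101111010
Gen 3 (rule 75): 1101001000
Gen 4 (rule 124): 1111101100
Gen 5 (rule 101): 0000110101
Gen 6 (rule 184): 0000101010
Gen 7 (rule 75): 1111000000
Gen 8 (rule 124): 1001100000
Gen 9 (rule 101): 1000101111
Gen 10 (rule 184): 0100011110
Gen 11 (rule 75): 1001110010
Gen 12 (rule 124): 1101011011

Answer: 8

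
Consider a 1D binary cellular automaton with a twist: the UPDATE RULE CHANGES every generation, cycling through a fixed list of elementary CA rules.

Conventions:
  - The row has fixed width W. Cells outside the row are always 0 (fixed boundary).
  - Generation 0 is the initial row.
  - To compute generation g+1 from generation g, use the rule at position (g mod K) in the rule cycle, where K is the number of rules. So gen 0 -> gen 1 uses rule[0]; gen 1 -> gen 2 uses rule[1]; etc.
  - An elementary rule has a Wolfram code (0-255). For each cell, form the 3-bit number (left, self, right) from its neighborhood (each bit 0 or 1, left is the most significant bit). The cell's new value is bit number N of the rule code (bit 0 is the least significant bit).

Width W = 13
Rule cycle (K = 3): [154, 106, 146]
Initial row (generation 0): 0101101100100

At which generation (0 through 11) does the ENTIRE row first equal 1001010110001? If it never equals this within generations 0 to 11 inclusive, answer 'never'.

Gen 0: 0101101100100
Gen 1 (rule 154): 1001001011010
Gen 2 (rule 106): 0010010111100
Gen 3 (rule 146): 0101100011010
Gen 4 (rule 154): 1001010110001
Gen 5 (rule 106): 0010101110010
Gen 6 (rule 146): 0100000101101
Gen 7 (rule 154): 1010001001000
Gen 8 (rule 106): 0100010010000
Gen 9 (rule 146): 1010101101000
Gen 10 (rule 154): 0000001000100
Gen 11 (rule 106): 0000010001000

Answer: 4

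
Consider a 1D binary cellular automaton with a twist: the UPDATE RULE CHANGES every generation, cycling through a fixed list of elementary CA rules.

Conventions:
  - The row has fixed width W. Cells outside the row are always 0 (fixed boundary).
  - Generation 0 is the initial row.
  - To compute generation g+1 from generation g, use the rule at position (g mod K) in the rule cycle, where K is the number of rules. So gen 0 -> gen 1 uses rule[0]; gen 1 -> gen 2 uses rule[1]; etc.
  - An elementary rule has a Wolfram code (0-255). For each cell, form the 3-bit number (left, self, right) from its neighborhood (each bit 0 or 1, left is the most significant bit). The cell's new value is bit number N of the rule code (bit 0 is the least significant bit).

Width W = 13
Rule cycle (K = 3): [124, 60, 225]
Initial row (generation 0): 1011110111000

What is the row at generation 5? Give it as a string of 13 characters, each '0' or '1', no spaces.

Answer: 0000101001001

Derivation:
Gen 0: 1011110111000
Gen 1 (rule 124): 1110011101100
Gen 2 (rule 60): 1001010011010
Gen 3 (rule 225): 0000100001100
Gen 4 (rule 124): 0000110001110
Gen 5 (rule 60): 0000101001001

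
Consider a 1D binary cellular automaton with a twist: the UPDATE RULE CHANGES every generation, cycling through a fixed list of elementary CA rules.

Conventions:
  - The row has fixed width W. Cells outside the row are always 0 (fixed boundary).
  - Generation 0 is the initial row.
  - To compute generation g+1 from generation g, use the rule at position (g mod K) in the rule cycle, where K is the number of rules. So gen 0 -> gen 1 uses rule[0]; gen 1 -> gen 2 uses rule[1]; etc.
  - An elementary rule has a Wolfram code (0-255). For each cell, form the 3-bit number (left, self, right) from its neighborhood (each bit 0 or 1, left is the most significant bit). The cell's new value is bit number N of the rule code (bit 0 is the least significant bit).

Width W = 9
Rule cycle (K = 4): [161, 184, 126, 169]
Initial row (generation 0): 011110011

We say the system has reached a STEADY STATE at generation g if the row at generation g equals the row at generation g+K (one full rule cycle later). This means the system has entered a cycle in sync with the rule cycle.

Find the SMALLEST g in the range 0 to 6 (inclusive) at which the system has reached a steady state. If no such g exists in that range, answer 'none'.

Gen 0: 011110011
Gen 1 (rule 161): 001100000
Gen 2 (rule 184): 001010000
Gen 3 (rule 126): 011111000
Gen 4 (rule 169): 011110011
Gen 5 (rule 161): 001100000
Gen 6 (rule 184): 001010000
Gen 7 (rule 126): 011111000
Gen 8 (rule 169): 011110011
Gen 9 (rule 161): 001100000
Gen 10 (rule 184): 001010000

Answer: 0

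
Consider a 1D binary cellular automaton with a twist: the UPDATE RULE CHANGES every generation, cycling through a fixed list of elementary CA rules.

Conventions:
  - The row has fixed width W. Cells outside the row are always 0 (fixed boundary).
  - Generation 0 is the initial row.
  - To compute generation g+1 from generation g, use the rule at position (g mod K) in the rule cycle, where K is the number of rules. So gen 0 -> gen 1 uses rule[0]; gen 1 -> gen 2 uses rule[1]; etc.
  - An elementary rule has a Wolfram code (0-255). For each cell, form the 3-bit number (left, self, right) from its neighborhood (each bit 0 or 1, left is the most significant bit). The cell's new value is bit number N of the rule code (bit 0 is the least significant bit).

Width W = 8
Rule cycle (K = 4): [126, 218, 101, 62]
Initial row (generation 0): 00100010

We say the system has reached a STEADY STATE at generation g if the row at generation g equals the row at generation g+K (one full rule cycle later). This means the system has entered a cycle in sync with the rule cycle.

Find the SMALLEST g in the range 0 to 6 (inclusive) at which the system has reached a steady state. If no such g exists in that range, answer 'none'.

Gen 0: 00100010
Gen 1 (rule 126): 01110111
Gen 2 (rule 218): 11110111
Gen 3 (rule 101): 00011001
Gen 4 (rule 62): 00110111
Gen 5 (rule 126): 01111101
Gen 6 (rule 218): 11111100
Gen 7 (rule 101): 00000101
Gen 8 (rule 62): 00001111
Gen 9 (rule 126): 00011001
Gen 10 (rule 218): 00111110

Answer: none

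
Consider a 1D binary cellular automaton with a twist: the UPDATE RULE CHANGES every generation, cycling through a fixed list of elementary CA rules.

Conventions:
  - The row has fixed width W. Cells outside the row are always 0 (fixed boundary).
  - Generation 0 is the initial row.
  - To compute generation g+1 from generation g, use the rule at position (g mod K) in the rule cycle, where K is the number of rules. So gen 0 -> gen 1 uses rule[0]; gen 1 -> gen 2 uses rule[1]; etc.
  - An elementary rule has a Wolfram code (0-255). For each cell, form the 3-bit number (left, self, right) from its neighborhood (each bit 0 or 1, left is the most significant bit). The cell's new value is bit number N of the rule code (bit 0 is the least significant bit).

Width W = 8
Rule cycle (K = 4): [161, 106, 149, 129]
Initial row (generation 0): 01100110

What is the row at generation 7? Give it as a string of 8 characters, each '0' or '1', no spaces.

Gen 0: 01100110
Gen 1 (rule 161): 00000000
Gen 2 (rule 106): 00000000
Gen 3 (rule 149): 11111111
Gen 4 (rule 129): 01111110
Gen 5 (rule 161): 00111100
Gen 6 (rule 106): 01100100
Gen 7 (rule 149): 00010111

Answer: 00010111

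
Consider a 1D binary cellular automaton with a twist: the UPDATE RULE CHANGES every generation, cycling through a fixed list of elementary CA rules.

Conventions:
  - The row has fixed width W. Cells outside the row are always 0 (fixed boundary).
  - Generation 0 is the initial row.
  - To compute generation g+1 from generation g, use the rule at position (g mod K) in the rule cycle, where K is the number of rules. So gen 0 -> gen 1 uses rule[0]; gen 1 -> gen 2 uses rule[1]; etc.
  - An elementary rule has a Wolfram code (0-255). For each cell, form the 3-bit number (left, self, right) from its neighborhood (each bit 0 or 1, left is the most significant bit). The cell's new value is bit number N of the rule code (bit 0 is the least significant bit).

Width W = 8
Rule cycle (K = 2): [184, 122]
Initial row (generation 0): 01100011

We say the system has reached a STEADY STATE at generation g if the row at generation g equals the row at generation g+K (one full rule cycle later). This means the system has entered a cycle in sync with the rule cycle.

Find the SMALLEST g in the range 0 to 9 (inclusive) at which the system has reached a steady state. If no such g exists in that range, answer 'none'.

Answer: 8

Derivation:
Gen 0: 01100011
Gen 1 (rule 184): 01010010
Gen 2 (rule 122): 10101101
Gen 3 (rule 184): 01011010
Gen 4 (rule 122): 10111101
Gen 5 (rule 184): 01111010
Gen 6 (rule 122): 11001101
Gen 7 (rule 184): 10101010
Gen 8 (rule 122): 01010101
Gen 9 (rule 184): 00101010
Gen 10 (rule 122): 01010101
Gen 11 (rule 184): 00101010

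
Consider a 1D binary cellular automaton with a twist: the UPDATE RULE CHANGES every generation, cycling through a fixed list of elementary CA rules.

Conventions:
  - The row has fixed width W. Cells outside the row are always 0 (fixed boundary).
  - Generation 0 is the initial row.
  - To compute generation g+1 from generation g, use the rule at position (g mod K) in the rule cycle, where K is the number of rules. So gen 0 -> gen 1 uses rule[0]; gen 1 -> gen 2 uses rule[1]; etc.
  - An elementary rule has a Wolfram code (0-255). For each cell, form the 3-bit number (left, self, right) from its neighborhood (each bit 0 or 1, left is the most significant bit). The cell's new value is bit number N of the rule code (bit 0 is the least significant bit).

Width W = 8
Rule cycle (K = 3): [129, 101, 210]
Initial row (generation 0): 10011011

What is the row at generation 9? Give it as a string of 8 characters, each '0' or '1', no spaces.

Gen 0: 10011011
Gen 1 (rule 129): 00000000
Gen 2 (rule 101): 11111111
Gen 3 (rule 210): 01111111
Gen 4 (rule 129): 00111110
Gen 5 (rule 101): 10000010
Gen 6 (rule 210): 01000101
Gen 7 (rule 129): 00010000
Gen 8 (rule 101): 11010111
Gen 9 (rule 210): 01000011

Answer: 01000011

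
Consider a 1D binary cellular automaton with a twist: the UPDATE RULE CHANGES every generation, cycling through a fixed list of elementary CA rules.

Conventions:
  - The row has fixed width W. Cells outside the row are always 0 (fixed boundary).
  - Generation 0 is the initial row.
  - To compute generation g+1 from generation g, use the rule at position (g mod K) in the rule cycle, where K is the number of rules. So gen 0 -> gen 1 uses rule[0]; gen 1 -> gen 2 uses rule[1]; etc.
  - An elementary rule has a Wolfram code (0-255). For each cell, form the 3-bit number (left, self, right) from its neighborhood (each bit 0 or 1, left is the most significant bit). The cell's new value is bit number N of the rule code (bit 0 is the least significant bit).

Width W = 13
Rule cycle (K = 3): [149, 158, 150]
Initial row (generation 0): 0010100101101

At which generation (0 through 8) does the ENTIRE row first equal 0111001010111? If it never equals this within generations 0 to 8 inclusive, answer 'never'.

Gen 0: 0010100101101
Gen 1 (rule 149): 1010110100001
Gen 2 (rule 158): 1010100110011
Gen 3 (rule 150): 1010111001100
Gen 4 (rule 149): 1010010100011
Gen 5 (rule 158): 1011110110110
Gen 6 (rule 150): 1001100000001
Gen 7 (rule 149): 1100011111101
Gen 8 (rule 158): 1010111111001

Answer: never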